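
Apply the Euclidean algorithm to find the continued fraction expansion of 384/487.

[0; 1, 3, 1, 2, 1, 2, 9]

Run the Euclidean algorithm on 384 and 487; the successive quotients are the partial quotients a_0, a_1, ... (each step inverts the fractional part left over by the previous one):
  384 = 0*487 + 384, so a_0 = 0.
  487 = 1*384 + 103, so a_1 = 1.
  384 = 3*103 + 75, so a_2 = 3.
  103 = 1*75 + 28, so a_3 = 1.
  75 = 2*28 + 19, so a_4 = 2.
  28 = 1*19 + 9, so a_5 = 1.
  19 = 2*9 + 1, so a_6 = 2.
  9 = 9*1 + 0, so a_7 = 9.
The remainder reaches 0 after 8 divisions, so the expansion has 8 partial quotients, read off in order.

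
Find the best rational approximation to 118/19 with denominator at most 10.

Expand x = 118/19 as a continued fraction with the Euclidean algorithm:
  118 = 6*19 + 4, so a_0 = 6.
  19 = 4*4 + 3, so a_1 = 4.
  4 = 1*3 + 1, so a_2 = 1.
  3 = 3*1 + 0, so a_3 = 3.
so x = [6; 4, 1, 3].
Convergents (p_i = a_i*p_{i-1} + p_{i-2}, q_i = a_i*q_{i-1} + q_{i-2} with p_{-2}=0, p_{-1}=1, q_{-2}=1, q_{-1}=0), until the denominator exceeds 10:
  i=0: a_0=6, p_0 = 6*1 + 0 = 6, q_0 = 6*0 + 1 = 1.
  i=1: a_1=4, p_1 = 4*6 + 1 = 25, q_1 = 4*1 + 0 = 4.
  i=2: a_2=1, p_2 = 1*25 + 6 = 31, q_2 = 1*4 + 1 = 5.
  i=3: a_3=3, p_3 = 3*31 + 25 = 118, q_3 = 3*5 + 4 = 19.
q_3 = 19 > 10, so the last convergent with denominator <= 10 is p_2/q_2 = 31/5.
The closest fraction with denominator <= 10 is either p_2/q_2 or the intermediate fraction (k*p_2 + p_1)/(k*q_2 + q_1) with the largest k >= 1 whose denominator stays <= 10; these approach x as k grows, and every other convergent or intermediate fraction in range is farther away.
Largest k: floor((10 - q_1)/q_2) = floor((10 - 4)/5) = 1.
That gives (1*31 + 25)/(1*5 + 4) = 56/9.
Compare the errors: |x - 31/5| = |118*5 - 31*19|/(19*5) = 1/95, and |x - 56/9| = |118*9 - 56*19|/(19*9) = 2/171.
Cross-multiplying, 1*171 = 171 < 190 = 2*95, so 1/95 is smaller: the convergent 31/5 is closer to x than 56/9.

31/5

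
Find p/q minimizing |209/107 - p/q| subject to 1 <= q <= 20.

39/20

Expand x = 209/107 as a continued fraction with the Euclidean algorithm:
  209 = 1*107 + 102, so a_0 = 1.
  107 = 1*102 + 5, so a_1 = 1.
  102 = 20*5 + 2, so a_2 = 20.
  5 = 2*2 + 1, so a_3 = 2.
  2 = 2*1 + 0, so a_4 = 2.
so x = [1; 1, 20, 2, 2].
Convergents (p_i = a_i*p_{i-1} + p_{i-2}, q_i = a_i*q_{i-1} + q_{i-2} with p_{-2}=0, p_{-1}=1, q_{-2}=1, q_{-1}=0), until the denominator exceeds 20:
  i=0: a_0=1, p_0 = 1*1 + 0 = 1, q_0 = 1*0 + 1 = 1.
  i=1: a_1=1, p_1 = 1*1 + 1 = 2, q_1 = 1*1 + 0 = 1.
  i=2: a_2=20, p_2 = 20*2 + 1 = 41, q_2 = 20*1 + 1 = 21.
q_2 = 21 > 20, so the last convergent with denominator <= 20 is p_1/q_1 = 2/1.
The closest fraction with denominator <= 20 is either p_1/q_1 or the intermediate fraction (k*p_1 + p_0)/(k*q_1 + q_0) with the largest k >= 1 whose denominator stays <= 20; these approach x as k grows, and every other convergent or intermediate fraction in range is farther away.
Largest k: floor((20 - q_0)/q_1) = floor((20 - 1)/1) = 19.
That gives (19*2 + 1)/(19*1 + 1) = 39/20.
Compare the errors: |x - 2/1| = |209*1 - 2*107|/(107*1) = 5/107, and |x - 39/20| = |209*20 - 39*107|/(107*20) = 7/2140.
Cross-multiplying, 7*107 = 749 < 10700 = 5*2140, so 7/2140 is smaller: the intermediate fraction 39/20 is closer to x than 2/1.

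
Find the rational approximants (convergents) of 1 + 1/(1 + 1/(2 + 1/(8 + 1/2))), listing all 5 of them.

1/1, 2/1, 5/3, 42/25, 89/53

Using the convergent recurrence p_i = a_i*p_{i-1} + p_{i-2}, q_i = a_i*q_{i-1} + q_{i-2} with p_{-2}=0, p_{-1}=1, q_{-2}=1, q_{-1}=0:
  i=0: a_0=1, p_0 = 1*1 + 0 = 1, q_0 = 1*0 + 1 = 1.
  i=1: a_1=1, p_1 = 1*1 + 1 = 2, q_1 = 1*1 + 0 = 1.
  i=2: a_2=2, p_2 = 2*2 + 1 = 5, q_2 = 2*1 + 1 = 3.
  i=3: a_3=8, p_3 = 8*5 + 2 = 42, q_3 = 8*3 + 1 = 25.
  i=4: a_4=2, p_4 = 2*42 + 5 = 89, q_4 = 2*25 + 3 = 53.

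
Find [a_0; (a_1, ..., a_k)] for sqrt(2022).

Write x_i = (sqrt(2022) + m_i)/d_i with (m_0, d_0) = (0, 1). a_0 = floor(sqrt(2022)) = 44, since 44^2 = 1936 <= 2022 < 2025 = 45^2.
Iterate m_{i+1} = d_i*a_i - m_i, d_{i+1} = (2022 - m_{i+1}^2)/d_i, a_{i+1} = floor((a_0 + m_{i+1})/d_{i+1}):
  m_1 = 1*44 - 0 = 44, d_1 = (2022 - 44^2)/1 = 86/1 = 86, a_1 = floor((44 + 44)/86) = 1.
  m_2 = 86*1 - 44 = 42, d_2 = (2022 - 42^2)/86 = 258/86 = 3, a_2 = floor((44 + 42)/3) = 28.
  m_3 = 3*28 - 42 = 42, d_3 = (2022 - 42^2)/3 = 258/3 = 86, a_3 = floor((44 + 42)/86) = 1.
  m_4 = 86*1 - 42 = 44, d_4 = (2022 - 44^2)/86 = 86/86 = 1, a_4 = floor((44 + 44)/1) = 88.
  m_5 = 1*88 - 44 = 44, d_5 = (2022 - 44^2)/1 = 86/1 = 86: (m_5, d_5) = (m_1, d_1) = (44, 86), so from here the quotients repeat a_1, ..., a_4; the period length is 4.
Hence the expansion of sqrt(2022) is a_0 = 44 followed by the repeating block 1, 28, 1, 88 (period 4).

[44; (1, 28, 1, 88)]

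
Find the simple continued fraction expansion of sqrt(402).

[20; (20, 40)]

Write x_i = (sqrt(402) + m_i)/d_i with (m_0, d_0) = (0, 1). a_0 = floor(sqrt(402)) = 20, since 20^2 = 400 <= 402 < 441 = 21^2.
Iterate m_{i+1} = d_i*a_i - m_i, d_{i+1} = (402 - m_{i+1}^2)/d_i, a_{i+1} = floor((a_0 + m_{i+1})/d_{i+1}):
  m_1 = 1*20 - 0 = 20, d_1 = (402 - 20^2)/1 = 2/1 = 2, a_1 = floor((20 + 20)/2) = 20.
  m_2 = 2*20 - 20 = 20, d_2 = (402 - 20^2)/2 = 2/2 = 1, a_2 = floor((20 + 20)/1) = 40.
  m_3 = 1*40 - 20 = 20, d_3 = (402 - 20^2)/1 = 2/1 = 2: (m_3, d_3) = (m_1, d_1) = (20, 2), so from here the quotients repeat a_1, a_2; the period length is 2.
Hence the expansion of sqrt(402) is a_0 = 20 followed by the repeating block 20, 40 (period 2).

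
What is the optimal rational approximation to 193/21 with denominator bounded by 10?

46/5

Expand x = 193/21 as a continued fraction with the Euclidean algorithm:
  193 = 9*21 + 4, so a_0 = 9.
  21 = 5*4 + 1, so a_1 = 5.
  4 = 4*1 + 0, so a_2 = 4.
so x = [9; 5, 4].
Convergents (p_i = a_i*p_{i-1} + p_{i-2}, q_i = a_i*q_{i-1} + q_{i-2} with p_{-2}=0, p_{-1}=1, q_{-2}=1, q_{-1}=0), until the denominator exceeds 10:
  i=0: a_0=9, p_0 = 9*1 + 0 = 9, q_0 = 9*0 + 1 = 1.
  i=1: a_1=5, p_1 = 5*9 + 1 = 46, q_1 = 5*1 + 0 = 5.
  i=2: a_2=4, p_2 = 4*46 + 9 = 193, q_2 = 4*5 + 1 = 21.
q_2 = 21 > 10, so the last convergent with denominator <= 10 is p_1/q_1 = 46/5.
The closest fraction with denominator <= 10 is either p_1/q_1 or the intermediate fraction (k*p_1 + p_0)/(k*q_1 + q_0) with the largest k >= 1 whose denominator stays <= 10; these approach x as k grows, and every other convergent or intermediate fraction in range is farther away.
Largest k: floor((10 - q_0)/q_1) = floor((10 - 1)/5) = 1.
That gives (1*46 + 9)/(1*5 + 1) = 55/6.
Compare the errors: |x - 46/5| = |193*5 - 46*21|/(21*5) = 1/105, and |x - 55/6| = |193*6 - 55*21|/(21*6) = 3/126.
Cross-multiplying, 1*126 = 126 < 315 = 3*105, so 1/105 is smaller: the convergent 46/5 is closer to x than 55/6.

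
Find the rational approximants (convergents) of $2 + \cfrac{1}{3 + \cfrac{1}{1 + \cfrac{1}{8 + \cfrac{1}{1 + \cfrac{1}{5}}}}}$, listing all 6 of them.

2/1, 7/3, 9/4, 79/35, 88/39, 519/230

Using the convergent recurrence p_i = a_i*p_{i-1} + p_{i-2}, q_i = a_i*q_{i-1} + q_{i-2} with p_{-2}=0, p_{-1}=1, q_{-2}=1, q_{-1}=0:
  i=0: a_0=2, p_0 = 2*1 + 0 = 2, q_0 = 2*0 + 1 = 1.
  i=1: a_1=3, p_1 = 3*2 + 1 = 7, q_1 = 3*1 + 0 = 3.
  i=2: a_2=1, p_2 = 1*7 + 2 = 9, q_2 = 1*3 + 1 = 4.
  i=3: a_3=8, p_3 = 8*9 + 7 = 79, q_3 = 8*4 + 3 = 35.
  i=4: a_4=1, p_4 = 1*79 + 9 = 88, q_4 = 1*35 + 4 = 39.
  i=5: a_5=5, p_5 = 5*88 + 79 = 519, q_5 = 5*39 + 35 = 230.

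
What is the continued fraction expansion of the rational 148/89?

Run the Euclidean algorithm on 148 and 89; the successive quotients are the partial quotients a_0, a_1, ... (each step inverts the fractional part left over by the previous one):
  148 = 1*89 + 59, so a_0 = 1.
  89 = 1*59 + 30, so a_1 = 1.
  59 = 1*30 + 29, so a_2 = 1.
  30 = 1*29 + 1, so a_3 = 1.
  29 = 29*1 + 0, so a_4 = 29.
The remainder reaches 0 after 5 divisions, so the expansion has 5 partial quotients, read off in order.

[1; 1, 1, 1, 29]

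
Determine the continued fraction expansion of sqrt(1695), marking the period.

[41; (5, 1, 6, 1, 1, 1, 6, 1, 5, 82)]

Write x_i = (sqrt(1695) + m_i)/d_i with (m_0, d_0) = (0, 1). a_0 = floor(sqrt(1695)) = 41, since 41^2 = 1681 <= 1695 < 1764 = 42^2.
Iterate m_{i+1} = d_i*a_i - m_i, d_{i+1} = (1695 - m_{i+1}^2)/d_i, a_{i+1} = floor((a_0 + m_{i+1})/d_{i+1}):
  m_1 = 1*41 - 0 = 41, d_1 = (1695 - 41^2)/1 = 14/1 = 14, a_1 = floor((41 + 41)/14) = 5.
  m_2 = 14*5 - 41 = 29, d_2 = (1695 - 29^2)/14 = 854/14 = 61, a_2 = floor((41 + 29)/61) = 1.
  m_3 = 61*1 - 29 = 32, d_3 = (1695 - 32^2)/61 = 671/61 = 11, a_3 = floor((41 + 32)/11) = 6.
  m_4 = 11*6 - 32 = 34, d_4 = (1695 - 34^2)/11 = 539/11 = 49, a_4 = floor((41 + 34)/49) = 1.
  m_5 = 49*1 - 34 = 15, d_5 = (1695 - 15^2)/49 = 1470/49 = 30, a_5 = floor((41 + 15)/30) = 1.
  m_6 = 30*1 - 15 = 15, d_6 = (1695 - 15^2)/30 = 1470/30 = 49, a_6 = floor((41 + 15)/49) = 1.
  m_7 = 49*1 - 15 = 34, d_7 = (1695 - 34^2)/49 = 539/49 = 11, a_7 = floor((41 + 34)/11) = 6.
  m_8 = 11*6 - 34 = 32, d_8 = (1695 - 32^2)/11 = 671/11 = 61, a_8 = floor((41 + 32)/61) = 1.
  m_9 = 61*1 - 32 = 29, d_9 = (1695 - 29^2)/61 = 854/61 = 14, a_9 = floor((41 + 29)/14) = 5.
  m_10 = 14*5 - 29 = 41, d_10 = (1695 - 41^2)/14 = 14/14 = 1, a_10 = floor((41 + 41)/1) = 82.
  m_11 = 1*82 - 41 = 41, d_11 = (1695 - 41^2)/1 = 14/1 = 14: (m_11, d_11) = (m_1, d_1) = (41, 14), so from here the quotients repeat a_1, ..., a_10; the period length is 10.
Hence the expansion of sqrt(1695) is a_0 = 41 followed by the repeating block 5, 1, 6, 1, 1, 1, 6, 1, 5, 82 (period 10).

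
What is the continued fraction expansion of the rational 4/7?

Run the Euclidean algorithm on 4 and 7; the successive quotients are the partial quotients a_0, a_1, ... (each step inverts the fractional part left over by the previous one):
  4 = 0*7 + 4, so a_0 = 0.
  7 = 1*4 + 3, so a_1 = 1.
  4 = 1*3 + 1, so a_2 = 1.
  3 = 3*1 + 0, so a_3 = 3.
The remainder reaches 0 after 4 divisions, so the expansion has 4 partial quotients, read off in order.

[0; 1, 1, 3]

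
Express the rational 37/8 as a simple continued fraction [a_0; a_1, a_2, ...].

[4; 1, 1, 1, 2]

Run the Euclidean algorithm on 37 and 8; the successive quotients are the partial quotients a_0, a_1, ... (each step inverts the fractional part left over by the previous one):
  37 = 4*8 + 5, so a_0 = 4.
  8 = 1*5 + 3, so a_1 = 1.
  5 = 1*3 + 2, so a_2 = 1.
  3 = 1*2 + 1, so a_3 = 1.
  2 = 2*1 + 0, so a_4 = 2.
The remainder reaches 0 after 5 divisions, so the expansion has 5 partial quotients, read off in order.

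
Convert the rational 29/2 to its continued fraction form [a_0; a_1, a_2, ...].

Run the Euclidean algorithm on 29 and 2; the successive quotients are the partial quotients a_0, a_1, ... (each step inverts the fractional part left over by the previous one):
  29 = 14*2 + 1, so a_0 = 14.
  2 = 2*1 + 0, so a_1 = 2.
The remainder reaches 0 after 2 divisions, so the expansion has 2 partial quotients, read off in order.

[14; 2]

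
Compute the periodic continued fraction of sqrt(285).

[16; (1, 7, 2, 7, 1, 32)]

Write x_i = (sqrt(285) + m_i)/d_i with (m_0, d_0) = (0, 1). a_0 = floor(sqrt(285)) = 16, since 16^2 = 256 <= 285 < 289 = 17^2.
Iterate m_{i+1} = d_i*a_i - m_i, d_{i+1} = (285 - m_{i+1}^2)/d_i, a_{i+1} = floor((a_0 + m_{i+1})/d_{i+1}):
  m_1 = 1*16 - 0 = 16, d_1 = (285 - 16^2)/1 = 29/1 = 29, a_1 = floor((16 + 16)/29) = 1.
  m_2 = 29*1 - 16 = 13, d_2 = (285 - 13^2)/29 = 116/29 = 4, a_2 = floor((16 + 13)/4) = 7.
  m_3 = 4*7 - 13 = 15, d_3 = (285 - 15^2)/4 = 60/4 = 15, a_3 = floor((16 + 15)/15) = 2.
  m_4 = 15*2 - 15 = 15, d_4 = (285 - 15^2)/15 = 60/15 = 4, a_4 = floor((16 + 15)/4) = 7.
  m_5 = 4*7 - 15 = 13, d_5 = (285 - 13^2)/4 = 116/4 = 29, a_5 = floor((16 + 13)/29) = 1.
  m_6 = 29*1 - 13 = 16, d_6 = (285 - 16^2)/29 = 29/29 = 1, a_6 = floor((16 + 16)/1) = 32.
  m_7 = 1*32 - 16 = 16, d_7 = (285 - 16^2)/1 = 29/1 = 29: (m_7, d_7) = (m_1, d_1) = (16, 29), so from here the quotients repeat a_1, ..., a_6; the period length is 6.
Hence the expansion of sqrt(285) is a_0 = 16 followed by the repeating block 1, 7, 2, 7, 1, 32 (period 6).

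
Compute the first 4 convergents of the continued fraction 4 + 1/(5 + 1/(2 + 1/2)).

4/1, 21/5, 46/11, 113/27

Using the convergent recurrence p_i = a_i*p_{i-1} + p_{i-2}, q_i = a_i*q_{i-1} + q_{i-2} with p_{-2}=0, p_{-1}=1, q_{-2}=1, q_{-1}=0:
  i=0: a_0=4, p_0 = 4*1 + 0 = 4, q_0 = 4*0 + 1 = 1.
  i=1: a_1=5, p_1 = 5*4 + 1 = 21, q_1 = 5*1 + 0 = 5.
  i=2: a_2=2, p_2 = 2*21 + 4 = 46, q_2 = 2*5 + 1 = 11.
  i=3: a_3=2, p_3 = 2*46 + 21 = 113, q_3 = 2*11 + 5 = 27.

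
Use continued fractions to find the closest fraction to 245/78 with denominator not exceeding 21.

22/7

Expand x = 245/78 as a continued fraction with the Euclidean algorithm:
  245 = 3*78 + 11, so a_0 = 3.
  78 = 7*11 + 1, so a_1 = 7.
  11 = 11*1 + 0, so a_2 = 11.
so x = [3; 7, 11].
Convergents (p_i = a_i*p_{i-1} + p_{i-2}, q_i = a_i*q_{i-1} + q_{i-2} with p_{-2}=0, p_{-1}=1, q_{-2}=1, q_{-1}=0), until the denominator exceeds 21:
  i=0: a_0=3, p_0 = 3*1 + 0 = 3, q_0 = 3*0 + 1 = 1.
  i=1: a_1=7, p_1 = 7*3 + 1 = 22, q_1 = 7*1 + 0 = 7.
  i=2: a_2=11, p_2 = 11*22 + 3 = 245, q_2 = 11*7 + 1 = 78.
q_2 = 78 > 21, so the last convergent with denominator <= 21 is p_1/q_1 = 22/7.
The closest fraction with denominator <= 21 is either p_1/q_1 or the intermediate fraction (k*p_1 + p_0)/(k*q_1 + q_0) with the largest k >= 1 whose denominator stays <= 21; these approach x as k grows, and every other convergent or intermediate fraction in range is farther away.
Largest k: floor((21 - q_0)/q_1) = floor((21 - 1)/7) = 2.
That gives (2*22 + 3)/(2*7 + 1) = 47/15.
Compare the errors: |x - 22/7| = |245*7 - 22*78|/(78*7) = 1/546, and |x - 47/15| = |245*15 - 47*78|/(78*15) = 9/1170.
Cross-multiplying, 1*1170 = 1170 < 4914 = 9*546, so 1/546 is smaller: the convergent 22/7 is closer to x than 47/15.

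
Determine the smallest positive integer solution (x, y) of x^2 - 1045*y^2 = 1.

(x, y) = (456191, 14112)

First expand sqrt(1045) as a continued fraction. With x_i = (sqrt(1045) + m_i)/d_i and (m_0, d_0) = (0, 1): a_0 = floor(sqrt(1045)) = 32, since 32^2 = 1024 <= 1045 < 1089 = 33^2.
Iterate m_{i+1} = d_i*a_i - m_i, d_{i+1} = (1045 - m_{i+1}^2)/d_i, a_{i+1} = floor((a_0 + m_{i+1})/d_{i+1}):
  m_1 = 1*32 - 0 = 32, d_1 = (1045 - 32^2)/1 = 21/1 = 21, a_1 = floor((32 + 32)/21) = 3.
  m_2 = 21*3 - 32 = 31, d_2 = (1045 - 31^2)/21 = 84/21 = 4, a_2 = floor((32 + 31)/4) = 15.
  m_3 = 4*15 - 31 = 29, d_3 = (1045 - 29^2)/4 = 204/4 = 51, a_3 = floor((32 + 29)/51) = 1.
  m_4 = 51*1 - 29 = 22, d_4 = (1045 - 22^2)/51 = 561/51 = 11, a_4 = floor((32 + 22)/11) = 4.
  m_5 = 11*4 - 22 = 22, d_5 = (1045 - 22^2)/11 = 561/11 = 51, a_5 = floor((32 + 22)/51) = 1.
  m_6 = 51*1 - 22 = 29, d_6 = (1045 - 29^2)/51 = 204/51 = 4, a_6 = floor((32 + 29)/4) = 15.
  m_7 = 4*15 - 29 = 31, d_7 = (1045 - 31^2)/4 = 84/4 = 21, a_7 = floor((32 + 31)/21) = 3.
  m_8 = 21*3 - 31 = 32, d_8 = (1045 - 32^2)/21 = 21/21 = 1, a_8 = floor((32 + 32)/1) = 64.
  m_9 = 1*64 - 32 = 32, d_9 = (1045 - 32^2)/1 = 21/1 = 21: (m_9, d_9) = (m_1, d_1) = (32, 21), so from here the quotients repeat a_1, ..., a_8; the period length is 8.
So sqrt(1045) = [32; (3, 15, 1, 4, 1, 15, 3, 64)] with period length k = 8.
k is even, so the fundamental solution of x^2 - 1045y^2 = 1 is (p_{k-1}, q_{k-1}) = (p_7, q_7); compute convergents through index 7.
Convergents (p_i = a_i*p_{i-1} + p_{i-2}, q_i = a_i*q_{i-1} + q_{i-2} with p_{-2}=0, p_{-1}=1, q_{-2}=1, q_{-1}=0):
  i=0: a_0=32, p_0 = 32*1 + 0 = 32, q_0 = 32*0 + 1 = 1.
  i=1: a_1=3, p_1 = 3*32 + 1 = 97, q_1 = 3*1 + 0 = 3.
  i=2: a_2=15, p_2 = 15*97 + 32 = 1487, q_2 = 15*3 + 1 = 46.
  i=3: a_3=1, p_3 = 1*1487 + 97 = 1584, q_3 = 1*46 + 3 = 49.
  i=4: a_4=4, p_4 = 4*1584 + 1487 = 7823, q_4 = 4*49 + 46 = 242.
  i=5: a_5=1, p_5 = 1*7823 + 1584 = 9407, q_5 = 1*242 + 49 = 291.
  i=6: a_6=15, p_6 = 15*9407 + 7823 = 148928, q_6 = 15*291 + 242 = 4607.
  i=7: a_7=3, p_7 = 3*148928 + 9407 = 456191, q_7 = 3*4607 + 291 = 14112.
Check: 456191^2 - 1045*14112^2 = 208110228481 - 208110228480 = 1, so (x, y) = (456191, 14112) solves the equation, and by the theorem it is the least positive solution.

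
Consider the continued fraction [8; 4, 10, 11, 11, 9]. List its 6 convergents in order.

Using the convergent recurrence p_i = a_i*p_{i-1} + p_{i-2}, q_i = a_i*q_{i-1} + q_{i-2} with p_{-2}=0, p_{-1}=1, q_{-2}=1, q_{-1}=0:
  i=0: a_0=8, p_0 = 8*1 + 0 = 8, q_0 = 8*0 + 1 = 1.
  i=1: a_1=4, p_1 = 4*8 + 1 = 33, q_1 = 4*1 + 0 = 4.
  i=2: a_2=10, p_2 = 10*33 + 8 = 338, q_2 = 10*4 + 1 = 41.
  i=3: a_3=11, p_3 = 11*338 + 33 = 3751, q_3 = 11*41 + 4 = 455.
  i=4: a_4=11, p_4 = 11*3751 + 338 = 41599, q_4 = 11*455 + 41 = 5046.
  i=5: a_5=9, p_5 = 9*41599 + 3751 = 378142, q_5 = 9*5046 + 455 = 45869.

8/1, 33/4, 338/41, 3751/455, 41599/5046, 378142/45869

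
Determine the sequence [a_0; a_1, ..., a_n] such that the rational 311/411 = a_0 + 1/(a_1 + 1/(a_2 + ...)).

Run the Euclidean algorithm on 311 and 411; the successive quotients are the partial quotients a_0, a_1, ... (each step inverts the fractional part left over by the previous one):
  311 = 0*411 + 311, so a_0 = 0.
  411 = 1*311 + 100, so a_1 = 1.
  311 = 3*100 + 11, so a_2 = 3.
  100 = 9*11 + 1, so a_3 = 9.
  11 = 11*1 + 0, so a_4 = 11.
The remainder reaches 0 after 5 divisions, so the expansion has 5 partial quotients, read off in order.

[0; 1, 3, 9, 11]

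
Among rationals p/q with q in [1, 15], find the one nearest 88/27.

Expand x = 88/27 as a continued fraction with the Euclidean algorithm:
  88 = 3*27 + 7, so a_0 = 3.
  27 = 3*7 + 6, so a_1 = 3.
  7 = 1*6 + 1, so a_2 = 1.
  6 = 6*1 + 0, so a_3 = 6.
so x = [3; 3, 1, 6].
Convergents (p_i = a_i*p_{i-1} + p_{i-2}, q_i = a_i*q_{i-1} + q_{i-2} with p_{-2}=0, p_{-1}=1, q_{-2}=1, q_{-1}=0), until the denominator exceeds 15:
  i=0: a_0=3, p_0 = 3*1 + 0 = 3, q_0 = 3*0 + 1 = 1.
  i=1: a_1=3, p_1 = 3*3 + 1 = 10, q_1 = 3*1 + 0 = 3.
  i=2: a_2=1, p_2 = 1*10 + 3 = 13, q_2 = 1*3 + 1 = 4.
  i=3: a_3=6, p_3 = 6*13 + 10 = 88, q_3 = 6*4 + 3 = 27.
q_3 = 27 > 15, so the last convergent with denominator <= 15 is p_2/q_2 = 13/4.
The closest fraction with denominator <= 15 is either p_2/q_2 or the intermediate fraction (k*p_2 + p_1)/(k*q_2 + q_1) with the largest k >= 1 whose denominator stays <= 15; these approach x as k grows, and every other convergent or intermediate fraction in range is farther away.
Largest k: floor((15 - q_1)/q_2) = floor((15 - 3)/4) = 3.
That gives (3*13 + 10)/(3*4 + 3) = 49/15.
Compare the errors: |x - 13/4| = |88*4 - 13*27|/(27*4) = 1/108, and |x - 49/15| = |88*15 - 49*27|/(27*15) = 3/405.
Cross-multiplying, 3*108 = 324 < 405 = 1*405, so 3/405 is smaller: the intermediate fraction 49/15 is closer to x than 13/4.

49/15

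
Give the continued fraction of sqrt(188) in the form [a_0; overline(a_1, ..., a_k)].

Write x_i = (sqrt(188) + m_i)/d_i with (m_0, d_0) = (0, 1). a_0 = floor(sqrt(188)) = 13, since 13^2 = 169 <= 188 < 196 = 14^2.
Iterate m_{i+1} = d_i*a_i - m_i, d_{i+1} = (188 - m_{i+1}^2)/d_i, a_{i+1} = floor((a_0 + m_{i+1})/d_{i+1}):
  m_1 = 1*13 - 0 = 13, d_1 = (188 - 13^2)/1 = 19/1 = 19, a_1 = floor((13 + 13)/19) = 1.
  m_2 = 19*1 - 13 = 6, d_2 = (188 - 6^2)/19 = 152/19 = 8, a_2 = floor((13 + 6)/8) = 2.
  m_3 = 8*2 - 6 = 10, d_3 = (188 - 10^2)/8 = 88/8 = 11, a_3 = floor((13 + 10)/11) = 2.
  m_4 = 11*2 - 10 = 12, d_4 = (188 - 12^2)/11 = 44/11 = 4, a_4 = floor((13 + 12)/4) = 6.
  m_5 = 4*6 - 12 = 12, d_5 = (188 - 12^2)/4 = 44/4 = 11, a_5 = floor((13 + 12)/11) = 2.
  m_6 = 11*2 - 12 = 10, d_6 = (188 - 10^2)/11 = 88/11 = 8, a_6 = floor((13 + 10)/8) = 2.
  m_7 = 8*2 - 10 = 6, d_7 = (188 - 6^2)/8 = 152/8 = 19, a_7 = floor((13 + 6)/19) = 1.
  m_8 = 19*1 - 6 = 13, d_8 = (188 - 13^2)/19 = 19/19 = 1, a_8 = floor((13 + 13)/1) = 26.
  m_9 = 1*26 - 13 = 13, d_9 = (188 - 13^2)/1 = 19/1 = 19: (m_9, d_9) = (m_1, d_1) = (13, 19), so from here the quotients repeat a_1, ..., a_8; the period length is 8.
Hence the expansion of sqrt(188) is a_0 = 13 followed by the repeating block 1, 2, 2, 6, 2, 2, 1, 26 (period 8).

[13; overline(1, 2, 2, 6, 2, 2, 1, 26)]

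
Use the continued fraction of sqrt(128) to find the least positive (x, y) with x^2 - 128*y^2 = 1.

(x, y) = (577, 51)

First expand sqrt(128) as a continued fraction. With x_i = (sqrt(128) + m_i)/d_i and (m_0, d_0) = (0, 1): a_0 = floor(sqrt(128)) = 11, since 11^2 = 121 <= 128 < 144 = 12^2.
Iterate m_{i+1} = d_i*a_i - m_i, d_{i+1} = (128 - m_{i+1}^2)/d_i, a_{i+1} = floor((a_0 + m_{i+1})/d_{i+1}):
  m_1 = 1*11 - 0 = 11, d_1 = (128 - 11^2)/1 = 7/1 = 7, a_1 = floor((11 + 11)/7) = 3.
  m_2 = 7*3 - 11 = 10, d_2 = (128 - 10^2)/7 = 28/7 = 4, a_2 = floor((11 + 10)/4) = 5.
  m_3 = 4*5 - 10 = 10, d_3 = (128 - 10^2)/4 = 28/4 = 7, a_3 = floor((11 + 10)/7) = 3.
  m_4 = 7*3 - 10 = 11, d_4 = (128 - 11^2)/7 = 7/7 = 1, a_4 = floor((11 + 11)/1) = 22.
  m_5 = 1*22 - 11 = 11, d_5 = (128 - 11^2)/1 = 7/1 = 7: (m_5, d_5) = (m_1, d_1) = (11, 7), so from here the quotients repeat a_1, ..., a_4; the period length is 4.
So sqrt(128) = [11; (3, 5, 3, 22)] with period length k = 4.
k is even, so the fundamental solution of x^2 - 128y^2 = 1 is (p_{k-1}, q_{k-1}) = (p_3, q_3); compute convergents through index 3.
Convergents (p_i = a_i*p_{i-1} + p_{i-2}, q_i = a_i*q_{i-1} + q_{i-2} with p_{-2}=0, p_{-1}=1, q_{-2}=1, q_{-1}=0):
  i=0: a_0=11, p_0 = 11*1 + 0 = 11, q_0 = 11*0 + 1 = 1.
  i=1: a_1=3, p_1 = 3*11 + 1 = 34, q_1 = 3*1 + 0 = 3.
  i=2: a_2=5, p_2 = 5*34 + 11 = 181, q_2 = 5*3 + 1 = 16.
  i=3: a_3=3, p_3 = 3*181 + 34 = 577, q_3 = 3*16 + 3 = 51.
Check: 577^2 - 128*51^2 = 332929 - 332928 = 1, so (x, y) = (577, 51) solves the equation, and by the theorem it is the least positive solution.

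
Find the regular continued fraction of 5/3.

[1; 1, 2]

Run the Euclidean algorithm on 5 and 3; the successive quotients are the partial quotients a_0, a_1, ... (each step inverts the fractional part left over by the previous one):
  5 = 1*3 + 2, so a_0 = 1.
  3 = 1*2 + 1, so a_1 = 1.
  2 = 2*1 + 0, so a_2 = 2.
The remainder reaches 0 after 3 divisions, so the expansion has 3 partial quotients, read off in order.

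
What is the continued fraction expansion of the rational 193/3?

[64; 3]

Run the Euclidean algorithm on 193 and 3; the successive quotients are the partial quotients a_0, a_1, ... (each step inverts the fractional part left over by the previous one):
  193 = 64*3 + 1, so a_0 = 64.
  3 = 3*1 + 0, so a_1 = 3.
The remainder reaches 0 after 2 divisions, so the expansion has 2 partial quotients, read off in order.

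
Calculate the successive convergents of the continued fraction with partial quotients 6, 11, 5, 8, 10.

6/1, 67/11, 341/56, 2795/459, 28291/4646

Using the convergent recurrence p_i = a_i*p_{i-1} + p_{i-2}, q_i = a_i*q_{i-1} + q_{i-2} with p_{-2}=0, p_{-1}=1, q_{-2}=1, q_{-1}=0:
  i=0: a_0=6, p_0 = 6*1 + 0 = 6, q_0 = 6*0 + 1 = 1.
  i=1: a_1=11, p_1 = 11*6 + 1 = 67, q_1 = 11*1 + 0 = 11.
  i=2: a_2=5, p_2 = 5*67 + 6 = 341, q_2 = 5*11 + 1 = 56.
  i=3: a_3=8, p_3 = 8*341 + 67 = 2795, q_3 = 8*56 + 11 = 459.
  i=4: a_4=10, p_4 = 10*2795 + 341 = 28291, q_4 = 10*459 + 56 = 4646.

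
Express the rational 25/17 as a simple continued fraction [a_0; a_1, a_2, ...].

Run the Euclidean algorithm on 25 and 17; the successive quotients are the partial quotients a_0, a_1, ... (each step inverts the fractional part left over by the previous one):
  25 = 1*17 + 8, so a_0 = 1.
  17 = 2*8 + 1, so a_1 = 2.
  8 = 8*1 + 0, so a_2 = 8.
The remainder reaches 0 after 3 divisions, so the expansion has 3 partial quotients, read off in order.

[1; 2, 8]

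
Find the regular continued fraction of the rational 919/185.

Run the Euclidean algorithm on 919 and 185; the successive quotients are the partial quotients a_0, a_1, ... (each step inverts the fractional part left over by the previous one):
  919 = 4*185 + 179, so a_0 = 4.
  185 = 1*179 + 6, so a_1 = 1.
  179 = 29*6 + 5, so a_2 = 29.
  6 = 1*5 + 1, so a_3 = 1.
  5 = 5*1 + 0, so a_4 = 5.
The remainder reaches 0 after 5 divisions, so the expansion has 5 partial quotients, read off in order.

[4; 1, 29, 1, 5]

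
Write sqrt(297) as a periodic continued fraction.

Write x_i = (sqrt(297) + m_i)/d_i with (m_0, d_0) = (0, 1). a_0 = floor(sqrt(297)) = 17, since 17^2 = 289 <= 297 < 324 = 18^2.
Iterate m_{i+1} = d_i*a_i - m_i, d_{i+1} = (297 - m_{i+1}^2)/d_i, a_{i+1} = floor((a_0 + m_{i+1})/d_{i+1}):
  m_1 = 1*17 - 0 = 17, d_1 = (297 - 17^2)/1 = 8/1 = 8, a_1 = floor((17 + 17)/8) = 4.
  m_2 = 8*4 - 17 = 15, d_2 = (297 - 15^2)/8 = 72/8 = 9, a_2 = floor((17 + 15)/9) = 3.
  m_3 = 9*3 - 15 = 12, d_3 = (297 - 12^2)/9 = 153/9 = 17, a_3 = floor((17 + 12)/17) = 1.
  m_4 = 17*1 - 12 = 5, d_4 = (297 - 5^2)/17 = 272/17 = 16, a_4 = floor((17 + 5)/16) = 1.
  m_5 = 16*1 - 5 = 11, d_5 = (297 - 11^2)/16 = 176/16 = 11, a_5 = floor((17 + 11)/11) = 2.
  m_6 = 11*2 - 11 = 11, d_6 = (297 - 11^2)/11 = 176/11 = 16, a_6 = floor((17 + 11)/16) = 1.
  m_7 = 16*1 - 11 = 5, d_7 = (297 - 5^2)/16 = 272/16 = 17, a_7 = floor((17 + 5)/17) = 1.
  m_8 = 17*1 - 5 = 12, d_8 = (297 - 12^2)/17 = 153/17 = 9, a_8 = floor((17 + 12)/9) = 3.
  m_9 = 9*3 - 12 = 15, d_9 = (297 - 15^2)/9 = 72/9 = 8, a_9 = floor((17 + 15)/8) = 4.
  m_10 = 8*4 - 15 = 17, d_10 = (297 - 17^2)/8 = 8/8 = 1, a_10 = floor((17 + 17)/1) = 34.
  m_11 = 1*34 - 17 = 17, d_11 = (297 - 17^2)/1 = 8/1 = 8: (m_11, d_11) = (m_1, d_1) = (17, 8), so from here the quotients repeat a_1, ..., a_10; the period length is 10.
Hence the expansion of sqrt(297) is a_0 = 17 followed by the repeating block 4, 3, 1, 1, 2, 1, 1, 3, 4, 34 (period 10).

[17; (4, 3, 1, 1, 2, 1, 1, 3, 4, 34)]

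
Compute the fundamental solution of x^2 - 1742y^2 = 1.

First expand sqrt(1742) as a continued fraction. With x_i = (sqrt(1742) + m_i)/d_i and (m_0, d_0) = (0, 1): a_0 = floor(sqrt(1742)) = 41, since 41^2 = 1681 <= 1742 < 1764 = 42^2.
Iterate m_{i+1} = d_i*a_i - m_i, d_{i+1} = (1742 - m_{i+1}^2)/d_i, a_{i+1} = floor((a_0 + m_{i+1})/d_{i+1}):
  m_1 = 1*41 - 0 = 41, d_1 = (1742 - 41^2)/1 = 61/1 = 61, a_1 = floor((41 + 41)/61) = 1.
  m_2 = 61*1 - 41 = 20, d_2 = (1742 - 20^2)/61 = 1342/61 = 22, a_2 = floor((41 + 20)/22) = 2.
  m_3 = 22*2 - 20 = 24, d_3 = (1742 - 24^2)/22 = 1166/22 = 53, a_3 = floor((41 + 24)/53) = 1.
  m_4 = 53*1 - 24 = 29, d_4 = (1742 - 29^2)/53 = 901/53 = 17, a_4 = floor((41 + 29)/17) = 4.
  m_5 = 17*4 - 29 = 39, d_5 = (1742 - 39^2)/17 = 221/17 = 13, a_5 = floor((41 + 39)/13) = 6.
  m_6 = 13*6 - 39 = 39, d_6 = (1742 - 39^2)/13 = 221/13 = 17, a_6 = floor((41 + 39)/17) = 4.
  m_7 = 17*4 - 39 = 29, d_7 = (1742 - 29^2)/17 = 901/17 = 53, a_7 = floor((41 + 29)/53) = 1.
  m_8 = 53*1 - 29 = 24, d_8 = (1742 - 24^2)/53 = 1166/53 = 22, a_8 = floor((41 + 24)/22) = 2.
  m_9 = 22*2 - 24 = 20, d_9 = (1742 - 20^2)/22 = 1342/22 = 61, a_9 = floor((41 + 20)/61) = 1.
  m_10 = 61*1 - 20 = 41, d_10 = (1742 - 41^2)/61 = 61/61 = 1, a_10 = floor((41 + 41)/1) = 82.
  m_11 = 1*82 - 41 = 41, d_11 = (1742 - 41^2)/1 = 61/1 = 61: (m_11, d_11) = (m_1, d_1) = (41, 61), so from here the quotients repeat a_1, ..., a_10; the period length is 10.
So sqrt(1742) = [41; (1, 2, 1, 4, 6, 4, 1, 2, 1, 82)] with period length k = 10.
k is even, so the fundamental solution of x^2 - 1742y^2 = 1 is (p_{k-1}, q_{k-1}) = (p_9, q_9); compute convergents through index 9.
Convergents (p_i = a_i*p_{i-1} + p_{i-2}, q_i = a_i*q_{i-1} + q_{i-2} with p_{-2}=0, p_{-1}=1, q_{-2}=1, q_{-1}=0):
  i=0: a_0=41, p_0 = 41*1 + 0 = 41, q_0 = 41*0 + 1 = 1.
  i=1: a_1=1, p_1 = 1*41 + 1 = 42, q_1 = 1*1 + 0 = 1.
  i=2: a_2=2, p_2 = 2*42 + 41 = 125, q_2 = 2*1 + 1 = 3.
  i=3: a_3=1, p_3 = 1*125 + 42 = 167, q_3 = 1*3 + 1 = 4.
  i=4: a_4=4, p_4 = 4*167 + 125 = 793, q_4 = 4*4 + 3 = 19.
  i=5: a_5=6, p_5 = 6*793 + 167 = 4925, q_5 = 6*19 + 4 = 118.
  i=6: a_6=4, p_6 = 4*4925 + 793 = 20493, q_6 = 4*118 + 19 = 491.
  i=7: a_7=1, p_7 = 1*20493 + 4925 = 25418, q_7 = 1*491 + 118 = 609.
  i=8: a_8=2, p_8 = 2*25418 + 20493 = 71329, q_8 = 2*609 + 491 = 1709.
  i=9: a_9=1, p_9 = 1*71329 + 25418 = 96747, q_9 = 1*1709 + 609 = 2318.
Check: 96747^2 - 1742*2318^2 = 9359982009 - 9359982008 = 1, so (x, y) = (96747, 2318) solves the equation, and by the theorem it is the least positive solution.

(x, y) = (96747, 2318)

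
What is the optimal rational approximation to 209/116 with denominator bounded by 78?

Expand x = 209/116 as a continued fraction with the Euclidean algorithm:
  209 = 1*116 + 93, so a_0 = 1.
  116 = 1*93 + 23, so a_1 = 1.
  93 = 4*23 + 1, so a_2 = 4.
  23 = 23*1 + 0, so a_3 = 23.
so x = [1; 1, 4, 23].
Convergents (p_i = a_i*p_{i-1} + p_{i-2}, q_i = a_i*q_{i-1} + q_{i-2} with p_{-2}=0, p_{-1}=1, q_{-2}=1, q_{-1}=0), until the denominator exceeds 78:
  i=0: a_0=1, p_0 = 1*1 + 0 = 1, q_0 = 1*0 + 1 = 1.
  i=1: a_1=1, p_1 = 1*1 + 1 = 2, q_1 = 1*1 + 0 = 1.
  i=2: a_2=4, p_2 = 4*2 + 1 = 9, q_2 = 4*1 + 1 = 5.
  i=3: a_3=23, p_3 = 23*9 + 2 = 209, q_3 = 23*5 + 1 = 116.
q_3 = 116 > 78, so the last convergent with denominator <= 78 is p_2/q_2 = 9/5.
The closest fraction with denominator <= 78 is either p_2/q_2 or the intermediate fraction (k*p_2 + p_1)/(k*q_2 + q_1) with the largest k >= 1 whose denominator stays <= 78; these approach x as k grows, and every other convergent or intermediate fraction in range is farther away.
Largest k: floor((78 - q_1)/q_2) = floor((78 - 1)/5) = 15.
That gives (15*9 + 2)/(15*5 + 1) = 137/76.
Compare the errors: |x - 9/5| = |209*5 - 9*116|/(116*5) = 1/580, and |x - 137/76| = |209*76 - 137*116|/(116*76) = 8/8816.
Cross-multiplying, 8*580 = 4640 < 8816 = 1*8816, so 8/8816 is smaller: the intermediate fraction 137/76 is closer to x than 9/5.

137/76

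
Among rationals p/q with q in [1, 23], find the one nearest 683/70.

Expand x = 683/70 as a continued fraction with the Euclidean algorithm:
  683 = 9*70 + 53, so a_0 = 9.
  70 = 1*53 + 17, so a_1 = 1.
  53 = 3*17 + 2, so a_2 = 3.
  17 = 8*2 + 1, so a_3 = 8.
  2 = 2*1 + 0, so a_4 = 2.
so x = [9; 1, 3, 8, 2].
Convergents (p_i = a_i*p_{i-1} + p_{i-2}, q_i = a_i*q_{i-1} + q_{i-2} with p_{-2}=0, p_{-1}=1, q_{-2}=1, q_{-1}=0), until the denominator exceeds 23:
  i=0: a_0=9, p_0 = 9*1 + 0 = 9, q_0 = 9*0 + 1 = 1.
  i=1: a_1=1, p_1 = 1*9 + 1 = 10, q_1 = 1*1 + 0 = 1.
  i=2: a_2=3, p_2 = 3*10 + 9 = 39, q_2 = 3*1 + 1 = 4.
  i=3: a_3=8, p_3 = 8*39 + 10 = 322, q_3 = 8*4 + 1 = 33.
q_3 = 33 > 23, so the last convergent with denominator <= 23 is p_2/q_2 = 39/4.
The closest fraction with denominator <= 23 is either p_2/q_2 or the intermediate fraction (k*p_2 + p_1)/(k*q_2 + q_1) with the largest k >= 1 whose denominator stays <= 23; these approach x as k grows, and every other convergent or intermediate fraction in range is farther away.
Largest k: floor((23 - q_1)/q_2) = floor((23 - 1)/4) = 5.
That gives (5*39 + 10)/(5*4 + 1) = 205/21.
Compare the errors: |x - 39/4| = |683*4 - 39*70|/(70*4) = 2/280, and |x - 205/21| = |683*21 - 205*70|/(70*21) = 7/1470.
Cross-multiplying, 7*280 = 1960 < 2940 = 2*1470, so 7/1470 is smaller: the intermediate fraction 205/21 is closer to x than 39/4.

205/21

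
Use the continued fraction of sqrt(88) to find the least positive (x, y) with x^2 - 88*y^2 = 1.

First expand sqrt(88) as a continued fraction. With x_i = (sqrt(88) + m_i)/d_i and (m_0, d_0) = (0, 1): a_0 = floor(sqrt(88)) = 9, since 9^2 = 81 <= 88 < 100 = 10^2.
Iterate m_{i+1} = d_i*a_i - m_i, d_{i+1} = (88 - m_{i+1}^2)/d_i, a_{i+1} = floor((a_0 + m_{i+1})/d_{i+1}):
  m_1 = 1*9 - 0 = 9, d_1 = (88 - 9^2)/1 = 7/1 = 7, a_1 = floor((9 + 9)/7) = 2.
  m_2 = 7*2 - 9 = 5, d_2 = (88 - 5^2)/7 = 63/7 = 9, a_2 = floor((9 + 5)/9) = 1.
  m_3 = 9*1 - 5 = 4, d_3 = (88 - 4^2)/9 = 72/9 = 8, a_3 = floor((9 + 4)/8) = 1.
  m_4 = 8*1 - 4 = 4, d_4 = (88 - 4^2)/8 = 72/8 = 9, a_4 = floor((9 + 4)/9) = 1.
  m_5 = 9*1 - 4 = 5, d_5 = (88 - 5^2)/9 = 63/9 = 7, a_5 = floor((9 + 5)/7) = 2.
  m_6 = 7*2 - 5 = 9, d_6 = (88 - 9^2)/7 = 7/7 = 1, a_6 = floor((9 + 9)/1) = 18.
  m_7 = 1*18 - 9 = 9, d_7 = (88 - 9^2)/1 = 7/1 = 7: (m_7, d_7) = (m_1, d_1) = (9, 7), so from here the quotients repeat a_1, ..., a_6; the period length is 6.
So sqrt(88) = [9; (2, 1, 1, 1, 2, 18)] with period length k = 6.
k is even, so the fundamental solution of x^2 - 88y^2 = 1 is (p_{k-1}, q_{k-1}) = (p_5, q_5); compute convergents through index 5.
Convergents (p_i = a_i*p_{i-1} + p_{i-2}, q_i = a_i*q_{i-1} + q_{i-2} with p_{-2}=0, p_{-1}=1, q_{-2}=1, q_{-1}=0):
  i=0: a_0=9, p_0 = 9*1 + 0 = 9, q_0 = 9*0 + 1 = 1.
  i=1: a_1=2, p_1 = 2*9 + 1 = 19, q_1 = 2*1 + 0 = 2.
  i=2: a_2=1, p_2 = 1*19 + 9 = 28, q_2 = 1*2 + 1 = 3.
  i=3: a_3=1, p_3 = 1*28 + 19 = 47, q_3 = 1*3 + 2 = 5.
  i=4: a_4=1, p_4 = 1*47 + 28 = 75, q_4 = 1*5 + 3 = 8.
  i=5: a_5=2, p_5 = 2*75 + 47 = 197, q_5 = 2*8 + 5 = 21.
Check: 197^2 - 88*21^2 = 38809 - 38808 = 1, so (x, y) = (197, 21) solves the equation, and by the theorem it is the least positive solution.

(x, y) = (197, 21)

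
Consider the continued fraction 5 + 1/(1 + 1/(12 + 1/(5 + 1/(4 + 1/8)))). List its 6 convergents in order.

Using the convergent recurrence p_i = a_i*p_{i-1} + p_{i-2}, q_i = a_i*q_{i-1} + q_{i-2} with p_{-2}=0, p_{-1}=1, q_{-2}=1, q_{-1}=0:
  i=0: a_0=5, p_0 = 5*1 + 0 = 5, q_0 = 5*0 + 1 = 1.
  i=1: a_1=1, p_1 = 1*5 + 1 = 6, q_1 = 1*1 + 0 = 1.
  i=2: a_2=12, p_2 = 12*6 + 5 = 77, q_2 = 12*1 + 1 = 13.
  i=3: a_3=5, p_3 = 5*77 + 6 = 391, q_3 = 5*13 + 1 = 66.
  i=4: a_4=4, p_4 = 4*391 + 77 = 1641, q_4 = 4*66 + 13 = 277.
  i=5: a_5=8, p_5 = 8*1641 + 391 = 13519, q_5 = 8*277 + 66 = 2282.

5/1, 6/1, 77/13, 391/66, 1641/277, 13519/2282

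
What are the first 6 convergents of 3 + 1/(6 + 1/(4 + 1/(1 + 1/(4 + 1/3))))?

3/1, 19/6, 79/25, 98/31, 471/149, 1511/478

Using the convergent recurrence p_i = a_i*p_{i-1} + p_{i-2}, q_i = a_i*q_{i-1} + q_{i-2} with p_{-2}=0, p_{-1}=1, q_{-2}=1, q_{-1}=0:
  i=0: a_0=3, p_0 = 3*1 + 0 = 3, q_0 = 3*0 + 1 = 1.
  i=1: a_1=6, p_1 = 6*3 + 1 = 19, q_1 = 6*1 + 0 = 6.
  i=2: a_2=4, p_2 = 4*19 + 3 = 79, q_2 = 4*6 + 1 = 25.
  i=3: a_3=1, p_3 = 1*79 + 19 = 98, q_3 = 1*25 + 6 = 31.
  i=4: a_4=4, p_4 = 4*98 + 79 = 471, q_4 = 4*31 + 25 = 149.
  i=5: a_5=3, p_5 = 3*471 + 98 = 1511, q_5 = 3*149 + 31 = 478.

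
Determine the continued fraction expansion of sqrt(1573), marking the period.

Write x_i = (sqrt(1573) + m_i)/d_i with (m_0, d_0) = (0, 1). a_0 = floor(sqrt(1573)) = 39, since 39^2 = 1521 <= 1573 < 1600 = 40^2.
Iterate m_{i+1} = d_i*a_i - m_i, d_{i+1} = (1573 - m_{i+1}^2)/d_i, a_{i+1} = floor((a_0 + m_{i+1})/d_{i+1}):
  m_1 = 1*39 - 0 = 39, d_1 = (1573 - 39^2)/1 = 52/1 = 52, a_1 = floor((39 + 39)/52) = 1.
  m_2 = 52*1 - 39 = 13, d_2 = (1573 - 13^2)/52 = 1404/52 = 27, a_2 = floor((39 + 13)/27) = 1.
  m_3 = 27*1 - 13 = 14, d_3 = (1573 - 14^2)/27 = 1377/27 = 51, a_3 = floor((39 + 14)/51) = 1.
  m_4 = 51*1 - 14 = 37, d_4 = (1573 - 37^2)/51 = 204/51 = 4, a_4 = floor((39 + 37)/4) = 19.
  m_5 = 4*19 - 37 = 39, d_5 = (1573 - 39^2)/4 = 52/4 = 13, a_5 = floor((39 + 39)/13) = 6.
  m_6 = 13*6 - 39 = 39, d_6 = (1573 - 39^2)/13 = 52/13 = 4, a_6 = floor((39 + 39)/4) = 19.
  m_7 = 4*19 - 39 = 37, d_7 = (1573 - 37^2)/4 = 204/4 = 51, a_7 = floor((39 + 37)/51) = 1.
  m_8 = 51*1 - 37 = 14, d_8 = (1573 - 14^2)/51 = 1377/51 = 27, a_8 = floor((39 + 14)/27) = 1.
  m_9 = 27*1 - 14 = 13, d_9 = (1573 - 13^2)/27 = 1404/27 = 52, a_9 = floor((39 + 13)/52) = 1.
  m_10 = 52*1 - 13 = 39, d_10 = (1573 - 39^2)/52 = 52/52 = 1, a_10 = floor((39 + 39)/1) = 78.
  m_11 = 1*78 - 39 = 39, d_11 = (1573 - 39^2)/1 = 52/1 = 52: (m_11, d_11) = (m_1, d_1) = (39, 52), so from here the quotients repeat a_1, ..., a_10; the period length is 10.
Hence the expansion of sqrt(1573) is a_0 = 39 followed by the repeating block 1, 1, 1, 19, 6, 19, 1, 1, 1, 78 (period 10).

[39; (1, 1, 1, 19, 6, 19, 1, 1, 1, 78)]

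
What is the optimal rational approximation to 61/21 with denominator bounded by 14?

Expand x = 61/21 as a continued fraction with the Euclidean algorithm:
  61 = 2*21 + 19, so a_0 = 2.
  21 = 1*19 + 2, so a_1 = 1.
  19 = 9*2 + 1, so a_2 = 9.
  2 = 2*1 + 0, so a_3 = 2.
so x = [2; 1, 9, 2].
Convergents (p_i = a_i*p_{i-1} + p_{i-2}, q_i = a_i*q_{i-1} + q_{i-2} with p_{-2}=0, p_{-1}=1, q_{-2}=1, q_{-1}=0), until the denominator exceeds 14:
  i=0: a_0=2, p_0 = 2*1 + 0 = 2, q_0 = 2*0 + 1 = 1.
  i=1: a_1=1, p_1 = 1*2 + 1 = 3, q_1 = 1*1 + 0 = 1.
  i=2: a_2=9, p_2 = 9*3 + 2 = 29, q_2 = 9*1 + 1 = 10.
  i=3: a_3=2, p_3 = 2*29 + 3 = 61, q_3 = 2*10 + 1 = 21.
q_3 = 21 > 14, so the last convergent with denominator <= 14 is p_2/q_2 = 29/10.
The closest fraction with denominator <= 14 is either p_2/q_2 or the intermediate fraction (k*p_2 + p_1)/(k*q_2 + q_1) with the largest k >= 1 whose denominator stays <= 14; these approach x as k grows, and every other convergent or intermediate fraction in range is farther away.
Largest k: floor((14 - q_1)/q_2) = floor((14 - 1)/10) = 1.
That gives (1*29 + 3)/(1*10 + 1) = 32/11.
Compare the errors: |x - 29/10| = |61*10 - 29*21|/(21*10) = 1/210, and |x - 32/11| = |61*11 - 32*21|/(21*11) = 1/231.
Cross-multiplying, 1*210 = 210 < 231 = 1*231, so 1/231 is smaller: the intermediate fraction 32/11 is closer to x than 29/10.

32/11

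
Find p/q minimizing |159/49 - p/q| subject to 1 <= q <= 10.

Expand x = 159/49 as a continued fraction with the Euclidean algorithm:
  159 = 3*49 + 12, so a_0 = 3.
  49 = 4*12 + 1, so a_1 = 4.
  12 = 12*1 + 0, so a_2 = 12.
so x = [3; 4, 12].
Convergents (p_i = a_i*p_{i-1} + p_{i-2}, q_i = a_i*q_{i-1} + q_{i-2} with p_{-2}=0, p_{-1}=1, q_{-2}=1, q_{-1}=0), until the denominator exceeds 10:
  i=0: a_0=3, p_0 = 3*1 + 0 = 3, q_0 = 3*0 + 1 = 1.
  i=1: a_1=4, p_1 = 4*3 + 1 = 13, q_1 = 4*1 + 0 = 4.
  i=2: a_2=12, p_2 = 12*13 + 3 = 159, q_2 = 12*4 + 1 = 49.
q_2 = 49 > 10, so the last convergent with denominator <= 10 is p_1/q_1 = 13/4.
The closest fraction with denominator <= 10 is either p_1/q_1 or the intermediate fraction (k*p_1 + p_0)/(k*q_1 + q_0) with the largest k >= 1 whose denominator stays <= 10; these approach x as k grows, and every other convergent or intermediate fraction in range is farther away.
Largest k: floor((10 - q_0)/q_1) = floor((10 - 1)/4) = 2.
That gives (2*13 + 3)/(2*4 + 1) = 29/9.
Compare the errors: |x - 13/4| = |159*4 - 13*49|/(49*4) = 1/196, and |x - 29/9| = |159*9 - 29*49|/(49*9) = 10/441.
Cross-multiplying, 1*441 = 441 < 1960 = 10*196, so 1/196 is smaller: the convergent 13/4 is closer to x than 29/9.

13/4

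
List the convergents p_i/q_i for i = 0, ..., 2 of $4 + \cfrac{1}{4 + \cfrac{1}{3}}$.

Using the convergent recurrence p_i = a_i*p_{i-1} + p_{i-2}, q_i = a_i*q_{i-1} + q_{i-2} with p_{-2}=0, p_{-1}=1, q_{-2}=1, q_{-1}=0:
  i=0: a_0=4, p_0 = 4*1 + 0 = 4, q_0 = 4*0 + 1 = 1.
  i=1: a_1=4, p_1 = 4*4 + 1 = 17, q_1 = 4*1 + 0 = 4.
  i=2: a_2=3, p_2 = 3*17 + 4 = 55, q_2 = 3*4 + 1 = 13.

4/1, 17/4, 55/13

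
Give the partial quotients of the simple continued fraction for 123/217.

Run the Euclidean algorithm on 123 and 217; the successive quotients are the partial quotients a_0, a_1, ... (each step inverts the fractional part left over by the previous one):
  123 = 0*217 + 123, so a_0 = 0.
  217 = 1*123 + 94, so a_1 = 1.
  123 = 1*94 + 29, so a_2 = 1.
  94 = 3*29 + 7, so a_3 = 3.
  29 = 4*7 + 1, so a_4 = 4.
  7 = 7*1 + 0, so a_5 = 7.
The remainder reaches 0 after 6 divisions, so the expansion has 6 partial quotients, read off in order.

[0; 1, 1, 3, 4, 7]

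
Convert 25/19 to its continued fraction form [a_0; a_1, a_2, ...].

[1; 3, 6]

Run the Euclidean algorithm on 25 and 19; the successive quotients are the partial quotients a_0, a_1, ... (each step inverts the fractional part left over by the previous one):
  25 = 1*19 + 6, so a_0 = 1.
  19 = 3*6 + 1, so a_1 = 3.
  6 = 6*1 + 0, so a_2 = 6.
The remainder reaches 0 after 3 divisions, so the expansion has 3 partial quotients, read off in order.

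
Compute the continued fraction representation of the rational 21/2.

[10; 2]

Run the Euclidean algorithm on 21 and 2; the successive quotients are the partial quotients a_0, a_1, ... (each step inverts the fractional part left over by the previous one):
  21 = 10*2 + 1, so a_0 = 10.
  2 = 2*1 + 0, so a_1 = 2.
The remainder reaches 0 after 2 divisions, so the expansion has 2 partial quotients, read off in order.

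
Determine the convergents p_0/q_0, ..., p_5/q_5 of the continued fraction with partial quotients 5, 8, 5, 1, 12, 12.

Using the convergent recurrence p_i = a_i*p_{i-1} + p_{i-2}, q_i = a_i*q_{i-1} + q_{i-2} with p_{-2}=0, p_{-1}=1, q_{-2}=1, q_{-1}=0:
  i=0: a_0=5, p_0 = 5*1 + 0 = 5, q_0 = 5*0 + 1 = 1.
  i=1: a_1=8, p_1 = 8*5 + 1 = 41, q_1 = 8*1 + 0 = 8.
  i=2: a_2=5, p_2 = 5*41 + 5 = 210, q_2 = 5*8 + 1 = 41.
  i=3: a_3=1, p_3 = 1*210 + 41 = 251, q_3 = 1*41 + 8 = 49.
  i=4: a_4=12, p_4 = 12*251 + 210 = 3222, q_4 = 12*49 + 41 = 629.
  i=5: a_5=12, p_5 = 12*3222 + 251 = 38915, q_5 = 12*629 + 49 = 7597.

5/1, 41/8, 210/41, 251/49, 3222/629, 38915/7597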